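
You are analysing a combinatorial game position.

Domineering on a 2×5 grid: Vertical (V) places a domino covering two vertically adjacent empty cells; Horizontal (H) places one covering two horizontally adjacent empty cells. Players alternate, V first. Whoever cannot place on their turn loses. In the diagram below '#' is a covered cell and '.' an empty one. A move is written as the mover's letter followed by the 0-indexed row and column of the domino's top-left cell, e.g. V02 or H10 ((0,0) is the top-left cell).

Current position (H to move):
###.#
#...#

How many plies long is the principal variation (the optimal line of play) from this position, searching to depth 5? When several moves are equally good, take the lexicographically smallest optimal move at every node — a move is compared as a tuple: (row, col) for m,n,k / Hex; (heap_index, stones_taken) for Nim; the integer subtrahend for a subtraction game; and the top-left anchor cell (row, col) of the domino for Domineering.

PV length from [###.#/#...#]: 1 ply

[###.#/#...#] H move#1: H11:-1/###.#/###.#, H12:+1/###.#/#.###*
[###.#/#.###] end (terminal -1, V#2); searched ###.#/#...# to 5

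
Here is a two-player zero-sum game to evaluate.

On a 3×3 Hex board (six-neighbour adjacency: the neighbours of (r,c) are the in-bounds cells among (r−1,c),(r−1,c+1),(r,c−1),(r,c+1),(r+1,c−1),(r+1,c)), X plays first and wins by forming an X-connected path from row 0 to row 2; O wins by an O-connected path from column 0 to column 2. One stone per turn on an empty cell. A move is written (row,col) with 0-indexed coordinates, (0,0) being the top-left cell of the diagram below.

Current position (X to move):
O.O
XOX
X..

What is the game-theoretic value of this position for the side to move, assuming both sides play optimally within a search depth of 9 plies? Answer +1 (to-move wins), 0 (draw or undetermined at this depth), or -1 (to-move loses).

ply 1, X at O.O/XOX/X.. | (0,1)=+1→OXO/XOX/X..*; (2,1)=-1→O.O/XOX/XX.; (2,2)=-1→O.O/XOX/X.X
ply 2: OXO/XOX/X.. is terminal -1 (O); from O.O/XOX/X.. depth 9

value(O.O/XOX/X.., X) = +1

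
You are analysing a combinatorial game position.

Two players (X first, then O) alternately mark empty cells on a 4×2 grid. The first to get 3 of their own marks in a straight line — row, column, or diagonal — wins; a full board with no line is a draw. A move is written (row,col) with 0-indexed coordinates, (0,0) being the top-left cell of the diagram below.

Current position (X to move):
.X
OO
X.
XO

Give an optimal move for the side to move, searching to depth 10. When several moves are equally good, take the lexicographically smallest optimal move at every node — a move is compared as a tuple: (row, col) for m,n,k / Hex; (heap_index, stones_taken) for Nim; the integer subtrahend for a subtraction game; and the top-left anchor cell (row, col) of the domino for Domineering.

p1 X@[.X/OO/X./XO]: (0,0)[XX/OO/X./XO]-1 (2,1)[.X/OO/XX/XO]+0*
p2 O@[.X/OO/XX/XO]: (0,0)[OX/OO/XX/XO]+0*
p3 X@[OX/OO/XX/XO] terminal +0; root [.X/OO/X./XO] d10

X's best at [.X/OO/X./XO]: (2,1)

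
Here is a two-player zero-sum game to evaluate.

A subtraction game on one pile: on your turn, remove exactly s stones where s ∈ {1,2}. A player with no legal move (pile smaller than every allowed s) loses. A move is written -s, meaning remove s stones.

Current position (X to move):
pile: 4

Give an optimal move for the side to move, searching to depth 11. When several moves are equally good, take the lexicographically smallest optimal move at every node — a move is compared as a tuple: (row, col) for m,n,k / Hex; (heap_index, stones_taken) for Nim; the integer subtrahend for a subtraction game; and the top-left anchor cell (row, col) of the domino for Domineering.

X's best at [4]: -1

p1 X@[4]: -1[3]+1* -2[2]-1
p2 O@[3]: -1[2]-1* -2[1]-1
p3 X@[2]: -1[1]-1 -2[0]+1*
p4 O@[0] terminal -1; root [4] d11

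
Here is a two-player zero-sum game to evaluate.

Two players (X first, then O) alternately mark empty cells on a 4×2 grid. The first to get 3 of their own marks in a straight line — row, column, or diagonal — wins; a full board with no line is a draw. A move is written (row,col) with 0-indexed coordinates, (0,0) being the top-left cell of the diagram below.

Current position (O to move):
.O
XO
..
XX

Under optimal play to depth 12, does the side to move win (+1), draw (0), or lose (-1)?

value(.O/XO/../XX, O) = +1

ply 1, O at .O/XO/../XX | (0,0)=-1→OO/XO/../XX; (2,0)=+0→.O/XO/O./XX; (2,1)=+1→.O/XO/.O/XX*
ply 2: .O/XO/.O/XX is terminal -1 (X); from .O/XO/../XX depth 12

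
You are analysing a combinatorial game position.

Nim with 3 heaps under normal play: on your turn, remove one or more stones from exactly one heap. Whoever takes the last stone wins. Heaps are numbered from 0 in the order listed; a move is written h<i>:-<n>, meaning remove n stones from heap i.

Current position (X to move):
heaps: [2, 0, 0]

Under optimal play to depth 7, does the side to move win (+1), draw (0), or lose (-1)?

p1 X@[(2,0,0)]: h0:-1[(1,0,0)]-1 h0:-2[(0,0,0)]+1*
p2 O@[(0,0,0)] terminal -1; root [(2,0,0)] d7

value((2,0,0), X) = +1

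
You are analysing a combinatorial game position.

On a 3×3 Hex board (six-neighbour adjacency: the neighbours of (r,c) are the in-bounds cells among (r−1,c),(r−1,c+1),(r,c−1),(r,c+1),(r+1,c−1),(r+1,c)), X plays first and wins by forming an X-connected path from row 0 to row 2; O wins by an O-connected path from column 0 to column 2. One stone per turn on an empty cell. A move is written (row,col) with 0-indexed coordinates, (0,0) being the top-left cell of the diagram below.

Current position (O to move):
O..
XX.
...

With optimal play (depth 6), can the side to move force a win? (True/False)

O winning at [O../XX./...]: False

ply 1, O at O../XX./... | (0,1)=-1→OO./XX./...*; (0,2)=-1→O.O/XX./...; (1,2)=-1→O../XXO/...; (2,0)=-1→O../XX./O..; (2,1)=-1→O../XX./.O.; (2,2)=-1→O../XX./..O
ply 2, X at OO./XX./... | (0,2)=+1→OOX/XX./...*; (1,2)=-1→OO./XXX/...; (2,0)=-1→OO./XX./X..; (2,1)=-1→OO./XX./.X.; (2,2)=-1→OO./XX./..X
ply 3, O at OOX/XX./... | (1,2)=-1→OOX/XXO/...*; (2,0)=-1→OOX/XX./O..; (2,1)=-1→OOX/XX./.O.; (2,2)=-1→OOX/XX./..O
ply 4, X at OOX/XXO/... | (2,0)=+1→OOX/XXO/X..*; (2,1)=+1→OOX/XXO/.X.; (2,2)=+1→OOX/XXO/..X
ply 5: OOX/XXO/X.. is terminal -1 (O); from O../XX./... depth 6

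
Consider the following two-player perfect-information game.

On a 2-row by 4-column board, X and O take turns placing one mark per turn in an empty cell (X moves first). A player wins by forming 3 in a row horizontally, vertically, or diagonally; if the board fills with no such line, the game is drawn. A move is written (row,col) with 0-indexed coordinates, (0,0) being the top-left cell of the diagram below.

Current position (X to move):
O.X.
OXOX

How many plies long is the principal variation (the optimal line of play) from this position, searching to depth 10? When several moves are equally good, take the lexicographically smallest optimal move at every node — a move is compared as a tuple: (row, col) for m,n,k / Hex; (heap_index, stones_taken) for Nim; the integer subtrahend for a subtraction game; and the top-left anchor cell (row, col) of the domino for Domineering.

PV length from [O.X./OXOX]: 2 plies

[O.X./OXOX] X move#1: (0,1):+0/OXX./OXOX*, (0,3):+0/O.XX/OXOX
[OXX./OXOX] O move#2: (0,3):+0/OXXO/OXOX*
[OXXO/OXOX] end (terminal +0, X#3); searched O.X./OXOX to 10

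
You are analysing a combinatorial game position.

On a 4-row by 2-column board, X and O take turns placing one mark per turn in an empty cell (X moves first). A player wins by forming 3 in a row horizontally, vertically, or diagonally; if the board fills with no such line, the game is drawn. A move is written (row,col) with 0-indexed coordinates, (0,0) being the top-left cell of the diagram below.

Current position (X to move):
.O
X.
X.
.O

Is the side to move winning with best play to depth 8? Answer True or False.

p1 X@[.O/X./X./.O]: (0,0)[XO/X./X./.O]+1* (1,1)[.O/XX/X./.O]+1 (2,1)[.O/X./XX/.O]+1 (3,0)[.O/X./X./XO]+1
p2 O@[XO/X./X./.O] terminal -1; root [.O/X./X./.O] d8

X winning at [.O/X./X./.O]: True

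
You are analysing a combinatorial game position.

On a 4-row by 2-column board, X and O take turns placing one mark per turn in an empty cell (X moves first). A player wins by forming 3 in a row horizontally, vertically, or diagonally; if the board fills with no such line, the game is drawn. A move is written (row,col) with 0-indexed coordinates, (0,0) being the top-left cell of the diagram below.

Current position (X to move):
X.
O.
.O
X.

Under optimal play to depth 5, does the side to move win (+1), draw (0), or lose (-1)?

value(X./O./.O/X., X) = 0

p1 X@[X./O./.O/X.]: (0,1)[XX/O./.O/X.]+0* (1,1)[X./OX/.O/X.]+0 (2,0)[X./O./XO/X.]-1 (3,1)[X./O./.O/XX]+0
p2 O@[XX/O./.O/X.]: (1,1)[XX/OO/.O/X.]+0* (2,0)[XX/O./OO/X.]+0 (3,1)[XX/O./.O/XO]+0
p3 X@[XX/OO/.O/X.]: (2,0)[XX/OO/XO/X.]-1 (3,1)[XX/OO/.O/XX]+0*
p4 O@[XX/OO/.O/XX]: (2,0)[XX/OO/OO/XX]+0*
p5 X@[XX/OO/OO/XX] terminal +0; root [X./O./.O/X.] d5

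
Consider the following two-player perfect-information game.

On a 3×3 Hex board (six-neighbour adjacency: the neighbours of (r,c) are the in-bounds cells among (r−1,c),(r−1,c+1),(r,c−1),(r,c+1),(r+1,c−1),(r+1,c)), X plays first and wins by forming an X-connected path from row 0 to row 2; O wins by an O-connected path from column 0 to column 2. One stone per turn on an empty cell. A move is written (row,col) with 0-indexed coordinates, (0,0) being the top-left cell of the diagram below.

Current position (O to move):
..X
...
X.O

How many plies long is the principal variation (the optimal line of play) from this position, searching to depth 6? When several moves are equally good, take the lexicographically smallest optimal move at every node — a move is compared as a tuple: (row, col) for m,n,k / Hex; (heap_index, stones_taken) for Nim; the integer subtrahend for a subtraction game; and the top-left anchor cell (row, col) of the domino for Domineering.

PV length from [..X/.../X.O]: 4 plies

p1 O@[..X/.../X.O]: (0,0)[O.X/.../X.O]-1* (0,1)[.OX/.../X.O]-1 (1,0)[..X/O../X.O]-1 (1,1)[..X/.O./X.O]-1 (1,2)[..X/..O/X.O]-1 (2,1)[..X/.../XOO]-1
p2 X@[O.X/.../X.O]: (0,1)[OXX/.../X.O]+1* (1,0)[O.X/X../X.O]+1 (1,1)[O.X/.X./X.O]+1 (1,2)[O.X/..X/X.O]+1 (2,1)[O.X/.../XXO]+1
p3 O@[OXX/.../X.O]: (1,0)[OXX/O../X.O]-1* (1,1)[OXX/.O./X.O]-1 (1,2)[OXX/..O/X.O]-1 (2,1)[OXX/.../XOO]-1
p4 X@[OXX/O../X.O]: (1,1)[OXX/OX./X.O]+1* (1,2)[OXX/O.X/X.O]+1 (2,1)[OXX/O../XXO]+1
p5 O@[OXX/OX./X.O] terminal -1; root [..X/.../X.O] d6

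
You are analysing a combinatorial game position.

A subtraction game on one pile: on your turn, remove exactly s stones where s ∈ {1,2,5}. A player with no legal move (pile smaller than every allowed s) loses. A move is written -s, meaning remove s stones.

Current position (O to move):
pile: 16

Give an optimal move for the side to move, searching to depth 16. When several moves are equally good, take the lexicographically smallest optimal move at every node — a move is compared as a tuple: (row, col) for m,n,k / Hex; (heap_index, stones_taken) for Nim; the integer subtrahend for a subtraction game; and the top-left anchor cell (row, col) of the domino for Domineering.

O's best at [16]: -1

ply 1, O at 16 | -1=+1→15*; -2=-1→14; -5=-1→11
ply 2, X at 15 | -1=-1→14*; -2=-1→13; -5=-1→10
ply 3, O at 14 | -1=-1→13; -2=+1→12*; -5=+1→9
ply 4, X at 12 | -1=-1→11*; -2=-1→10; -5=-1→7
ply 5, O at 11 | -1=-1→10; -2=+1→9*; -5=+1→6
ply 6, X at 9 | -1=-1→8*; -2=-1→7; -5=-1→4
ply 7, O at 8 | -1=-1→7; -2=+1→6*; -5=+1→3
ply 8, X at 6 | -1=-1→5*; -2=-1→4; -5=-1→1
ply 9, O at 5 | -1=-1→4; -2=+1→3*; -5=+1→0
ply 10, X at 3 | -1=-1→2*; -2=-1→1
ply 11, O at 2 | -1=-1→1; -2=+1→0*
ply 12: 0 is terminal -1 (X); from 16 depth 16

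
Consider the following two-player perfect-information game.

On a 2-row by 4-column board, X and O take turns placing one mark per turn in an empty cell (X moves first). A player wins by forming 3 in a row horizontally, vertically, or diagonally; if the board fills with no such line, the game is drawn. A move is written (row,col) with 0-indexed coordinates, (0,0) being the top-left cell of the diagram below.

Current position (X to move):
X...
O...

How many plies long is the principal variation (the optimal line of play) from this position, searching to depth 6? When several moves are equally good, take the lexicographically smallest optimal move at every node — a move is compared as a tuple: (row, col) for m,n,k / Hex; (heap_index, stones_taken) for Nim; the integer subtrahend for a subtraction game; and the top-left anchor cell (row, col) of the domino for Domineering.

ply 1, X at X.../O... | (0,1)=+0→XX../O...*; (0,2)=+0→X.X./O...; (0,3)=+0→X..X/O...; (1,1)=+0→X.../OX..; (1,2)=+0→X.../O.X.; (1,3)=+0→X.../O..X
ply 2, O at XX../O... | (0,2)=+0→XXO./O...*; (0,3)=-1→XX.O/O...; (1,1)=-1→XX../OO..; (1,2)=-1→XX../O.O.; (1,3)=-1→XX../O..O
ply 3, X at XXO./O... | (0,3)=+0→XXOX/O...*; (1,1)=+0→XXO./OX..; (1,2)=+0→XXO./O.X.; (1,3)=+0→XXO./O..X
ply 4, O at XXOX/O... | (1,1)=+0→XXOX/OO..*; (1,2)=+0→XXOX/O.O.; (1,3)=+0→XXOX/O..O
ply 5, X at XXOX/OO.. | (1,2)=+0→XXOX/OOX.*; (1,3)=-1→XXOX/OO.X
ply 6, O at XXOX/OOX. | (1,3)=+0→XXOX/OOXO*
ply 7: XXOX/OOXO is terminal +0 (X); from X.../O... depth 6

PV length from [X.../O...]: 6 plies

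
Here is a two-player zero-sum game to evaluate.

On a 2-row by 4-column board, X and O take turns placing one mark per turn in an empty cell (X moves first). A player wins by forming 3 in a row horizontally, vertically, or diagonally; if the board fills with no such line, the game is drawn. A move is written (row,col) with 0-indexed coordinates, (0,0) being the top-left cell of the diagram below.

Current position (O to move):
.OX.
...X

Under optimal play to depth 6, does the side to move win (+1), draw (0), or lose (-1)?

p1 O@[.OX./...X]: (0,0)[OOX./...X]+0* (0,3)[.OXO/...X]+0 (1,0)[.OX./O..X]+0 (1,1)[.OX./.O.X]+0 (1,2)[.OX./..OX]+0
p2 X@[OOX./...X]: (0,3)[OOXX/...X]+0* (1,0)[OOX./X..X]+0 (1,1)[OOX./.X.X]+0 (1,2)[OOX./..XX]+0
p3 O@[OOXX/...X]: (1,0)[OOXX/O..X]+0* (1,1)[OOXX/.O.X]+0 (1,2)[OOXX/..OX]+0
p4 X@[OOXX/O..X]: (1,1)[OOXX/OX.X]+0* (1,2)[OOXX/O.XX]+0
p5 O@[OOXX/OX.X]: (1,2)[OOXX/OXOX]+0*
p6 X@[OOXX/OXOX] terminal +0; root [.OX./...X] d6

value(.OX./...X, O) = 0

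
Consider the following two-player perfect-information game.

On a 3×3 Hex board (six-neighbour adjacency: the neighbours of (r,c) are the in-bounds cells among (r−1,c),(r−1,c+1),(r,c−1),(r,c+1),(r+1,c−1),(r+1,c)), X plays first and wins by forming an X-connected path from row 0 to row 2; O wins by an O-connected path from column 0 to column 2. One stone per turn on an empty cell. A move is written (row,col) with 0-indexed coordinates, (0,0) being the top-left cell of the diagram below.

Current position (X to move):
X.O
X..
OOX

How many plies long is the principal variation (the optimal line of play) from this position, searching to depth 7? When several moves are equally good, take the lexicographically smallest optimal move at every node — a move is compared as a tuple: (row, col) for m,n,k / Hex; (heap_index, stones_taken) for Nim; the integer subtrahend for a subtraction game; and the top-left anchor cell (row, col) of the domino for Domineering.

p1 X@[X.O/X../OOX]: (0,1)[XXO/X../OOX]-1* (1,1)[X.O/XX./OOX]-1 (1,2)[X.O/X.X/OOX]-1
p2 O@[XXO/X../OOX]: (1,1)[XXO/XO./OOX]+1* (1,2)[XXO/X.O/OOX]+1
p3 X@[XXO/XO./OOX] terminal -1; root [X.O/X../OOX] d7

PV length from [X.O/X../OOX]: 2 plies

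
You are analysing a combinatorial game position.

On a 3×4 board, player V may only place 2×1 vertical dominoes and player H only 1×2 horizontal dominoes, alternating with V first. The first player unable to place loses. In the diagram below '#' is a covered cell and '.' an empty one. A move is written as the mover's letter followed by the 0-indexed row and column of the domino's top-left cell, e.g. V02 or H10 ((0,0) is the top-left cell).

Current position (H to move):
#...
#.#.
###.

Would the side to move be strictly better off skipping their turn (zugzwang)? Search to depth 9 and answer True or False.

[#.../#.#./###.] H move#1: H01:-1/###./#.#./###.*, H02:-1/#.##/#.#./###.
[###./#.#./###.] V move#2: V03:+1/####/#.##/###.*, V13:+1/###./#.##/####
[####/#.##/###.] end (terminal -1, H#3); searched #.../#.#./###. to 9
if H skipped the turn, V would face:
~ [#.../#.#./###.] V move#1: V01:+1/##../###./###.*, V03:-1/#..#/#.##/###., V13:-1/#.../#.##/####
~ [##../###./###.] H move#2: H02:-1/####/###./###.*
~ [####/###./###.] V move#3: V13:+1/####/####/####*
~ [####/####/####] end (terminal -1, H#4); searched #.../#.#./###. to 9
compare (H): move=-1 vs pass=-1

zugzwang(#.../#.#./###., H) = False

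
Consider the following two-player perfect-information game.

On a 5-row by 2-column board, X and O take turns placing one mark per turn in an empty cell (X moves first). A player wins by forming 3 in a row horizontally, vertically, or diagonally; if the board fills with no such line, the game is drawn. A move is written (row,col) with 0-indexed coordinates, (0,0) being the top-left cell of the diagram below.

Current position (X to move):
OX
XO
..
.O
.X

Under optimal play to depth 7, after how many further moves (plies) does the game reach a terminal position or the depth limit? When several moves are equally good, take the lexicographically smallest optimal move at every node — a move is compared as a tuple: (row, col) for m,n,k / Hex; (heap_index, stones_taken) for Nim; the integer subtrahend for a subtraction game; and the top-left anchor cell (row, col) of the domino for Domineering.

PV length from [OX/XO/../.O/.X]: 4 plies

ply 1, X at OX/XO/../.O/.X | (2,0)=-1→OX/XO/X./.O/.X; (2,1)=+0→OX/XO/.X/.O/.X*; (3,0)=-1→OX/XO/../XO/.X; (4,0)=-1→OX/XO/../.O/XX
ply 2, O at OX/XO/.X/.O/.X | (2,0)=+0→OX/XO/OX/.O/.X*; (3,0)=+0→OX/XO/.X/OO/.X; (4,0)=+0→OX/XO/.X/.O/OX
ply 3, X at OX/XO/OX/.O/.X | (3,0)=+0→OX/XO/OX/XO/.X*; (4,0)=+0→OX/XO/OX/.O/XX
ply 4, O at OX/XO/OX/XO/.X | (4,0)=+0→OX/XO/OX/XO/OX*
ply 5: OX/XO/OX/XO/OX is terminal +0 (X); from OX/XO/../.O/.X depth 7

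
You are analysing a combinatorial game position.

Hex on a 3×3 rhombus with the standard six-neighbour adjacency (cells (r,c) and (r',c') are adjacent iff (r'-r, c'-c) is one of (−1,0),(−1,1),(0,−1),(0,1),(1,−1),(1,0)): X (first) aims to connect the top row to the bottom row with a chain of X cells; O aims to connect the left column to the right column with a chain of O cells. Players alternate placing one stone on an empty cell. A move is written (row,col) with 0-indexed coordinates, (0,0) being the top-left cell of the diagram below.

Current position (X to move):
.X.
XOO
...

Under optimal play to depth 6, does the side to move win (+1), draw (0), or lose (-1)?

p1 X@[.X./XOO/...]: (0,0)[XX./XOO/...]-1 (0,2)[.XX/XOO/...]-1 (2,0)[.X./XOO/X..]+1* (2,1)[.X./XOO/.X.]-1 (2,2)[.X./XOO/..X]-1
p2 O@[.X./XOO/X..] terminal -1; root [.X./XOO/...] d6

value(.X./XOO/..., X) = +1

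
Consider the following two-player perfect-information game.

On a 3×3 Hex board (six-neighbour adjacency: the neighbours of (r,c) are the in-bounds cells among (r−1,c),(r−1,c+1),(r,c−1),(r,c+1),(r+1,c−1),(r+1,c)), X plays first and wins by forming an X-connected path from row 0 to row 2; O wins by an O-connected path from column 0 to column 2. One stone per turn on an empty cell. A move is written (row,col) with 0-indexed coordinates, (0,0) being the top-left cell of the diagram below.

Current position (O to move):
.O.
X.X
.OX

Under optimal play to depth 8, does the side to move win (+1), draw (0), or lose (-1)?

ply 1, O at .O./X.X/.OX | (0,0)=-1→OO./X.X/.OX*; (0,2)=-1→.OO/X.X/.OX; (1,1)=-1→.O./XOX/.OX; (2,0)=-1→.O./X.X/OOX
ply 2, X at OO./X.X/.OX | (0,2)=+1→OOX/X.X/.OX*; (1,1)=-1→OO./XXX/.OX; (2,0)=-1→OO./X.X/XOX
ply 3: OOX/X.X/.OX is terminal -1 (O); from .O./X.X/.OX depth 8

value(.O./X.X/.OX, O) = -1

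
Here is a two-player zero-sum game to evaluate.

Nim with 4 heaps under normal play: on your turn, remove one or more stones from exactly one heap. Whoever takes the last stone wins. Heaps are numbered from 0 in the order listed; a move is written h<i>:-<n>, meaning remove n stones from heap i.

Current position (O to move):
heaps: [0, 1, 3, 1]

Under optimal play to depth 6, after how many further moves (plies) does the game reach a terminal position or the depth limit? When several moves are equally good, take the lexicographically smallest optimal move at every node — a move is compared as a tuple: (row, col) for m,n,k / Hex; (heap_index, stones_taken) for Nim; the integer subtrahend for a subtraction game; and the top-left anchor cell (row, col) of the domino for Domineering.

p1 O@[(0,1,3,1)]: h1:-1[(0,0,3,1)]-1 h2:-1[(0,1,2,1)]-1 h2:-2[(0,1,1,1)]-1 h2:-3[(0,1,0,1)]+1* h3:-1[(0,1,3,0)]-1
p2 X@[(0,1,0,1)]: h1:-1[(0,0,0,1)]-1* h3:-1[(0,1,0,0)]-1
p3 O@[(0,0,0,1)]: h3:-1[(0,0,0,0)]+1*
p4 X@[(0,0,0,0)] terminal -1; root [(0,1,3,1)] d6

PV length from [(0,1,3,1)]: 3 plies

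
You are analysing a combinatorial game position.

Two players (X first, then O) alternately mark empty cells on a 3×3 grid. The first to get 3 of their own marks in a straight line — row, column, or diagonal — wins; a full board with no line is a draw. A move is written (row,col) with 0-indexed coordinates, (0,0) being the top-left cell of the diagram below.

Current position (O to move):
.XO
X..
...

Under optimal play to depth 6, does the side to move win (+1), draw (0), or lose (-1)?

p1 O@[.XO/X../...]: (0,0)[OXO/X../...]-1 (1,1)[.XO/XO./...]+0 (1,2)[.XO/X.O/...]-1 (2,0)[.XO/X../O..]-1 (2,1)[.XO/X../.O.]+0 (2,2)[.XO/X../..O]+1*
p2 X@[.XO/X../..O]: (0,0)[XXO/X../..O]-1* (1,1)[.XO/XX./..O]-1 (1,2)[.XO/X.X/..O]-1 (2,0)[.XO/X../X.O]-1 (2,1)[.XO/X../.XO]-1
p3 O@[XXO/X../..O]: (1,1)[XXO/XO./..O]-1 (1,2)[XXO/X.O/..O]+1* (2,0)[XXO/X../O.O]+1 (2,1)[XXO/X../.OO]-1
p4 X@[XXO/X.O/..O] terminal -1; root [.XO/X../...] d6

value(.XO/X../..., O) = +1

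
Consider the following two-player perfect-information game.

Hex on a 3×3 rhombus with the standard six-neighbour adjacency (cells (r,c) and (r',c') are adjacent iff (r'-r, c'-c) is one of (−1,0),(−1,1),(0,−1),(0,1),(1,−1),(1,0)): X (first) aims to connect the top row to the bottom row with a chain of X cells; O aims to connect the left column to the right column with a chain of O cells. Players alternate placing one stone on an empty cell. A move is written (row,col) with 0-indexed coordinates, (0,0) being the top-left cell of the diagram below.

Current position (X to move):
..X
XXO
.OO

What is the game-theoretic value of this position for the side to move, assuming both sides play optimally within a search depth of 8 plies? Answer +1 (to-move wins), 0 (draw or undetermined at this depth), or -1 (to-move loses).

value(..X/XXO/.OO, X) = +1

p1 X@[..X/XXO/.OO]: (0,0)[X.X/XXO/.OO]-1 (0,1)[.XX/XXO/.OO]-1 (2,0)[..X/XXO/XOO]+1*
p2 O@[..X/XXO/XOO] terminal -1; root [..X/XXO/.OO] d8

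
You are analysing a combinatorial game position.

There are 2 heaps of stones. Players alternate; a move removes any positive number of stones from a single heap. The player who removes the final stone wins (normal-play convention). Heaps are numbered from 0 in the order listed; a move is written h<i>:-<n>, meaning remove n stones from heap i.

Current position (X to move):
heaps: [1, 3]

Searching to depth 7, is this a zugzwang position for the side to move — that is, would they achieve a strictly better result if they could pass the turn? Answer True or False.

zugzwang((1,3), X) = False

p1 X@[(1,3)]: h0:-1[(0,3)]-1 h1:-1[(1,2)]-1 h1:-2[(1,1)]+1* h1:-3[(1,0)]-1
p2 O@[(1,1)]: h0:-1[(0,1)]-1* h1:-1[(1,0)]-1
p3 X@[(0,1)]: h1:-1[(0,0)]+1*
p4 O@[(0,0)] terminal -1; root [(1,3)] d7
pass branch (O moves first from the same position):
  | p1 O@[(1,3)]: h0:-1[(0,3)]-1 h1:-1[(1,2)]-1 h1:-2[(1,1)]+1* h1:-3[(1,0)]-1
  | p2 X@[(1,1)]: h0:-1[(0,1)]-1* h1:-1[(1,0)]-1
  | p3 O@[(0,1)]: h1:-1[(0,0)]+1*
  | p4 X@[(0,0)] terminal -1; root [(1,3)] d7
X moving scores +1; X passing scores -1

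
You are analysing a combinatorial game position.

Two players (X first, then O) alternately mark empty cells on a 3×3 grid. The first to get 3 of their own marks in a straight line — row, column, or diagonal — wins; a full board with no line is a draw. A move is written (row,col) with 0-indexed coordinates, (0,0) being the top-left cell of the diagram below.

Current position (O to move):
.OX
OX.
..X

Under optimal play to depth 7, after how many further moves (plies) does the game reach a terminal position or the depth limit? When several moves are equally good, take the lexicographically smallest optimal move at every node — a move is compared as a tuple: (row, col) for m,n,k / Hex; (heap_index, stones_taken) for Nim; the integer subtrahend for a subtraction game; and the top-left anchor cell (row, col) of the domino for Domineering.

PV length from [.OX/OX./..X]: 2 plies

[.OX/OX./..X] O move#1: (0,0):-1/OOX/OX./..X*, (1,2):-1/.OX/OXO/..X, (2,0):-1/.OX/OX./O.X, (2,1):-1/.OX/OX./.OX
[OOX/OX./..X] X move#2: (1,2):+1/OOX/OXX/..X*, (2,0):+1/OOX/OX./X.X, (2,1):-1/OOX/OX./.XX
[OOX/OXX/..X] end (terminal -1, O#3); searched .OX/OX./..X to 7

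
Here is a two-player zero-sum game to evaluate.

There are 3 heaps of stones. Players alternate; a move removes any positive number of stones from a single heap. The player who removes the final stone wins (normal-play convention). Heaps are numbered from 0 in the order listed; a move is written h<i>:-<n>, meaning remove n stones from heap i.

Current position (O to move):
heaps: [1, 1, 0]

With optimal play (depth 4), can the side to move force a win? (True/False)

p1 O@[(1,1,0)]: h0:-1[(0,1,0)]-1* h1:-1[(1,0,0)]-1
p2 X@[(0,1,0)]: h1:-1[(0,0,0)]+1*
p3 O@[(0,0,0)] terminal -1; root [(1,1,0)] d4

O winning at [(1,1,0)]: False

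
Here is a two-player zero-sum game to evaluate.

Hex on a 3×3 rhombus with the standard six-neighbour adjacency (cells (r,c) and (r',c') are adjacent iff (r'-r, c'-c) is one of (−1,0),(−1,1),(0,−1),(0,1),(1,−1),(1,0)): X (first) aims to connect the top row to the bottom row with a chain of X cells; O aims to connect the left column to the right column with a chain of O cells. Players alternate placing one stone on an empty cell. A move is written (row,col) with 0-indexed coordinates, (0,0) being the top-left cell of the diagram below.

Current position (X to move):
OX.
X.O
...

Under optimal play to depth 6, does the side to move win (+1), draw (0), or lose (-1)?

[OX./X.O/...] X move#1: (0,2):-1/OXX/X.O/..., (1,1):+1/OX./XXO/...*, (2,0):+1/OX./X.O/X.., (2,1):+1/OX./X.O/.X., (2,2):-1/OX./X.O/..X
[OX./XXO/...] O move#2: (0,2):-1/OXO/XXO/...*, (2,0):-1/OX./XXO/O.., (2,1):-1/OX./XXO/.O., (2,2):-1/OX./XXO/..O
[OXO/XXO/...] X move#3: (2,0):+1/OXO/XXO/X..*, (2,1):+1/OXO/XXO/.X., (2,2):+1/OXO/XXO/..X
[OXO/XXO/X..] end (terminal -1, O#4); searched OX./X.O/... to 6

value(OX./X.O/..., X) = +1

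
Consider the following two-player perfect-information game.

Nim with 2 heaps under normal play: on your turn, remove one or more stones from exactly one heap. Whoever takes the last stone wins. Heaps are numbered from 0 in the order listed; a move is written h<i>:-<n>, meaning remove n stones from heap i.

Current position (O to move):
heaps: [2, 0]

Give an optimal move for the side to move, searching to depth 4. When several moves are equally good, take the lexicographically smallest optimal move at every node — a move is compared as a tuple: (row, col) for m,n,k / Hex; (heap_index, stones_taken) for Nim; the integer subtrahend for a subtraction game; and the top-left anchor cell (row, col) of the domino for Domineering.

[(2,0)] O move#1: h0:-1:-1/(1,0), h0:-2:+1/(0,0)*
[(0,0)] end (terminal -1, X#2); searched (2,0) to 4

O's best at [(2,0)]: h0:-2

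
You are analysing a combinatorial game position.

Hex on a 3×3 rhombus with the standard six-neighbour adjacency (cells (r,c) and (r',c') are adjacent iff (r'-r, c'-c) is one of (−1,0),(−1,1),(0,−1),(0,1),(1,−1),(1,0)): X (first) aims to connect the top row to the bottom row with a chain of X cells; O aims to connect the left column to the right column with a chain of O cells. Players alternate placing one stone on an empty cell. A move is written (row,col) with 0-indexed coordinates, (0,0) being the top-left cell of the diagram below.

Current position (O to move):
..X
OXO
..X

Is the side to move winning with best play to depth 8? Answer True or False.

[..X/OXO/..X] O move#1: (0,0):-1/O.X/OXO/..X*, (0,1):-1/.OX/OXO/..X, (2,0):-1/..X/OXO/O.X, (2,1):-1/..X/OXO/.OX
[O.X/OXO/..X] X move#2: (0,1):+1/OXX/OXO/..X*, (2,0):+1/O.X/OXO/X.X, (2,1):+1/O.X/OXO/.XX
[OXX/OXO/..X] O move#3: (2,0):-1/OXX/OXO/O.X*, (2,1):-1/OXX/OXO/.OX
[OXX/OXO/O.X] X move#4: (2,1):+1/OXX/OXO/OXX*
[OXX/OXO/OXX] end (terminal -1, O#5); searched ..X/OXO/..X to 8

O winning at [..X/OXO/..X]: False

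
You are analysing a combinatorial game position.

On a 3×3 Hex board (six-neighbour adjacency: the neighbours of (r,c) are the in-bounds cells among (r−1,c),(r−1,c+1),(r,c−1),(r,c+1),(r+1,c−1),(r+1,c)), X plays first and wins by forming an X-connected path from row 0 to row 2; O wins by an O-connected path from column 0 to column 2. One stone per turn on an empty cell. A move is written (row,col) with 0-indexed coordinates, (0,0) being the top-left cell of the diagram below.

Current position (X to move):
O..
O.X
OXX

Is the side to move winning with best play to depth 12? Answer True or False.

[O../O.X/OXX] X move#1: (0,1):+1/OX./O.X/OXX*, (0,2):+1/O.X/O.X/OXX, (1,1):+1/O../OXX/OXX
[OX./O.X/OXX] O move#2: (0,2):-1/OXO/O.X/OXX*, (1,1):-1/OX./OOX/OXX
[OXO/O.X/OXX] X move#3: (1,1):+1/OXO/OXX/OXX*
[OXO/OXX/OXX] end (terminal -1, O#4); searched O../O.X/OXX to 12

X winning at [O../O.X/OXX]: True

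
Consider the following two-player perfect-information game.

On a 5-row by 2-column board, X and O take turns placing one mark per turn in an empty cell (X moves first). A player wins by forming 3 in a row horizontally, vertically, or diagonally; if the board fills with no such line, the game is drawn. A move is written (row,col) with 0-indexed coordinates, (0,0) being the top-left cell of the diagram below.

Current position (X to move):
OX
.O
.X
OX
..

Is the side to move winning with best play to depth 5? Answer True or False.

X winning at [OX/.O/.X/OX/..]: True

p1 X@[OX/.O/.X/OX/..]: (1,0)[OX/XO/.X/OX/..]+0 (2,0)[OX/.O/XX/OX/..]+0 (4,0)[OX/.O/.X/OX/X.]+0 (4,1)[OX/.O/.X/OX/.X]+1*
p2 O@[OX/.O/.X/OX/.X] terminal -1; root [OX/.O/.X/OX/..] d5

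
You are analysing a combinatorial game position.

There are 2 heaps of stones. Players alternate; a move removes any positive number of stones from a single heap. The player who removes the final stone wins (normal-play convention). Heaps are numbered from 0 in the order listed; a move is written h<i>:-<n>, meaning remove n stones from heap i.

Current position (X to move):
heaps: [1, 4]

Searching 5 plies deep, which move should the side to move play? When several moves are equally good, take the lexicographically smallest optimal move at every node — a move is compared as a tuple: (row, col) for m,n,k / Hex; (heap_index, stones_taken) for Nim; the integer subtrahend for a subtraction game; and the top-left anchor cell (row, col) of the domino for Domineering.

ply 1, X at (1,4) | h0:-1=-1→(0,4); h1:-1=-1→(1,3); h1:-2=-1→(1,2); h1:-3=+1→(1,1)*; h1:-4=-1→(1,0)
ply 2, O at (1,1) | h0:-1=-1→(0,1)*; h1:-1=-1→(1,0)
ply 3, X at (0,1) | h1:-1=+1→(0,0)*
ply 4: (0,0) is terminal -1 (O); from (1,4) depth 5

X's best at [(1,4)]: h1:-3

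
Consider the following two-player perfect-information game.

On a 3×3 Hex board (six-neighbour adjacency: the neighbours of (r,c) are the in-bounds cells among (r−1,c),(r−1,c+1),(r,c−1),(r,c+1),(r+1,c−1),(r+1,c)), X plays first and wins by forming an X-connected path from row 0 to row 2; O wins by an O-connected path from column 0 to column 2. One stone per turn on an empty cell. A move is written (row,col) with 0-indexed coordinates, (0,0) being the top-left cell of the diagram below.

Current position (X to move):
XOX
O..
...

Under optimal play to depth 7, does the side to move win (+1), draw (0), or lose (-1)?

value(XOX/O../..., X) = +1

p1 X@[XOX/O../...]: (1,1)[XOX/OX./...]+1* (1,2)[XOX/O.X/...]+1 (2,0)[XOX/O../X..]+1 (2,1)[XOX/O../.X.]+1 (2,2)[XOX/O../..X]+1
p2 O@[XOX/OX./...]: (1,2)[XOX/OXO/...]-1* (2,0)[XOX/OX./O..]-1 (2,1)[XOX/OX./.O.]-1 (2,2)[XOX/OX./..O]-1
p3 X@[XOX/OXO/...]: (2,0)[XOX/OXO/X..]+1* (2,1)[XOX/OXO/.X.]+1 (2,2)[XOX/OXO/..X]+1
p4 O@[XOX/OXO/X..] terminal -1; root [XOX/O../...] d7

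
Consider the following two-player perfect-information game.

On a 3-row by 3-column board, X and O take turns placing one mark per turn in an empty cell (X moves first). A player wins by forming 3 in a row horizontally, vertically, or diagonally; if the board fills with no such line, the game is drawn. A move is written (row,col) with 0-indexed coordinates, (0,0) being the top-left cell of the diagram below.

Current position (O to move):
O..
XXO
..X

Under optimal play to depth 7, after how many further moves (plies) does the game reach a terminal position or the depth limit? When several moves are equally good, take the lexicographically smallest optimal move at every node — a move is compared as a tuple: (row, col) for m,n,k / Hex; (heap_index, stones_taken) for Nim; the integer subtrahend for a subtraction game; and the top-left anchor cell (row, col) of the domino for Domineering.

PV length from [O../XXO/..X]: 4 plies

ply 1, O at O../XXO/..X | (0,1)=+0→OO./XXO/..X*; (0,2)=+0→O.O/XXO/..X; (2,0)=+0→O../XXO/O.X; (2,1)=+0→O../XXO/.OX
ply 2, X at OO./XXO/..X | (0,2)=+0→OOX/XXO/..X*; (2,0)=-1→OO./XXO/X.X; (2,1)=-1→OO./XXO/.XX
ply 3, O at OOX/XXO/..X | (2,0)=+0→OOX/XXO/O.X*; (2,1)=-1→OOX/XXO/.OX
ply 4, X at OOX/XXO/O.X | (2,1)=+0→OOX/XXO/OXX*
ply 5: OOX/XXO/OXX is terminal +0 (O); from O../XXO/..X depth 7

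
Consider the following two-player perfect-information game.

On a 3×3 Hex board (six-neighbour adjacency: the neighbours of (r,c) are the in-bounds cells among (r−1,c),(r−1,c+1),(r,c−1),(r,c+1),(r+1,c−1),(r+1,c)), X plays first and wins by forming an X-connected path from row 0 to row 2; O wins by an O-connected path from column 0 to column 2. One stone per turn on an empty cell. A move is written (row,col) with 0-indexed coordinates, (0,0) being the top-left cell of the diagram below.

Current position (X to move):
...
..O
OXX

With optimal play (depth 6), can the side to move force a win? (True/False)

X winning at [.../..O/OXX]: True

p1 X@[.../..O/OXX]: (0,0)[X../..O/OXX]-1 (0,1)[.X./..O/OXX]-1 (0,2)[..X/..O/OXX]-1 (1,0)[.../X.O/OXX]-1 (1,1)[.../.XO/OXX]+1*
p2 O@[.../.XO/OXX]: (0,0)[O../.XO/OXX]-1* (0,1)[.O./.XO/OXX]-1 (0,2)[..O/.XO/OXX]-1 (1,0)[.../OXO/OXX]-1
p3 X@[O../.XO/OXX]: (0,1)[OX./.XO/OXX]+1* (0,2)[O.X/.XO/OXX]+1 (1,0)[O../XXO/OXX]+1
p4 O@[OX./.XO/OXX] terminal -1; root [.../..O/OXX] d6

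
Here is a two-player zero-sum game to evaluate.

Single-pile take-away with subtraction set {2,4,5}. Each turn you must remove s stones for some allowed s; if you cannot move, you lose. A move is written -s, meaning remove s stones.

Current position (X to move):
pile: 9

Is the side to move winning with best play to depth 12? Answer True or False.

X winning at [9]: True

ply 1, X at 9 | -2=+1→7*; -4=-1→5; -5=-1→4
ply 2, O at 7 | -2=-1→5*; -4=-1→3; -5=-1→2
ply 3, X at 5 | -2=-1→3; -4=+1→1*; -5=+1→0
ply 4: 1 is terminal -1 (O); from 9 depth 12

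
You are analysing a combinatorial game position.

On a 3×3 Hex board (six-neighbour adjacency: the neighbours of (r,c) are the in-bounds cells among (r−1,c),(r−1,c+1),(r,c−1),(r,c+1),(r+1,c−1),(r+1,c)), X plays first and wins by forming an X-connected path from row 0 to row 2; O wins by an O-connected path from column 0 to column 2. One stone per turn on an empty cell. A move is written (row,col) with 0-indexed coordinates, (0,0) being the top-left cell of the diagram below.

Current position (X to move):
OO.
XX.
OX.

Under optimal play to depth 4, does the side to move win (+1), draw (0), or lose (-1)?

value(OO./XX./OX., X) = +1

p1 X@[OO./XX./OX.]: (0,2)[OOX/XX./OX.]+1* (1,2)[OO./XXX/OX.]-1 (2,2)[OO./XX./OXX]-1
p2 O@[OOX/XX./OX.] terminal -1; root [OO./XX./OX.] d4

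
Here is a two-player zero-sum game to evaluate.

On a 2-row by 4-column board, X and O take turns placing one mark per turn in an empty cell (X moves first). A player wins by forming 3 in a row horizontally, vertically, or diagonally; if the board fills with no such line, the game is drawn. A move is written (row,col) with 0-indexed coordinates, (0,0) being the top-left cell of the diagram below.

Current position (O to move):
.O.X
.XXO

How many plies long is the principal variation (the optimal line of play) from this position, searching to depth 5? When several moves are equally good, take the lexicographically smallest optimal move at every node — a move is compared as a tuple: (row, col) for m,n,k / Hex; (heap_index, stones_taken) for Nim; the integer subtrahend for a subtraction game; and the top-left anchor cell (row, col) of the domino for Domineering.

PV length from [.O.X/.XXO]: 3 plies

[.O.X/.XXO] O move#1: (0,0):-1/OO.X/.XXO, (0,2):-1/.OOX/.XXO, (1,0):+0/.O.X/OXXO*
[.O.X/OXXO] X move#2: (0,0):+0/XO.X/OXXO*, (0,2):+0/.OXX/OXXO
[XO.X/OXXO] O move#3: (0,2):+0/XOOX/OXXO*
[XOOX/OXXO] end (terminal +0, X#4); searched .O.X/.XXO to 5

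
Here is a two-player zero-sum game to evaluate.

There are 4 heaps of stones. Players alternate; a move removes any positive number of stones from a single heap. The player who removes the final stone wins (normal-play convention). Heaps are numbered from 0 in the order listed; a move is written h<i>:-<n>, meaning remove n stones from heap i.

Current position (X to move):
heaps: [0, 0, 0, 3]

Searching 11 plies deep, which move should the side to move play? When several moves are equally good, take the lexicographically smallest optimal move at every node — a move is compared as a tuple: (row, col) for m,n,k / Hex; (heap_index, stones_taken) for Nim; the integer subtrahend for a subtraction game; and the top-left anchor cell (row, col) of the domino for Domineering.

X's best at [(0,0,0,3)]: h3:-3

p1 X@[(0,0,0,3)]: h3:-1[(0,0,0,2)]-1 h3:-2[(0,0,0,1)]-1 h3:-3[(0,0,0,0)]+1*
p2 O@[(0,0,0,0)] terminal -1; root [(0,0,0,3)] d11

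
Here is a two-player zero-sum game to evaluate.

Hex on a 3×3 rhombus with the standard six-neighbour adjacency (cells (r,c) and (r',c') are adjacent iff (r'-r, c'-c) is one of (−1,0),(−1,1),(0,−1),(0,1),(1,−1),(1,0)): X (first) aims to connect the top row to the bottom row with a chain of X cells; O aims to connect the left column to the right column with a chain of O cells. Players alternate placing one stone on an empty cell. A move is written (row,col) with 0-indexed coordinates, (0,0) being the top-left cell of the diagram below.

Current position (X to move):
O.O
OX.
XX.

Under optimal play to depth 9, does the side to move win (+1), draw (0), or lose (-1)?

[O.O/OX./XX.] X move#1: (0,1):+1/OXO/OX./XX.*, (1,2):-1/O.O/OXX/XX., (2,2):-1/O.O/OX./XXX
[OXO/OX./XX.] end (terminal -1, O#2); searched O.O/OX./XX. to 9

value(O.O/OX./XX., X) = +1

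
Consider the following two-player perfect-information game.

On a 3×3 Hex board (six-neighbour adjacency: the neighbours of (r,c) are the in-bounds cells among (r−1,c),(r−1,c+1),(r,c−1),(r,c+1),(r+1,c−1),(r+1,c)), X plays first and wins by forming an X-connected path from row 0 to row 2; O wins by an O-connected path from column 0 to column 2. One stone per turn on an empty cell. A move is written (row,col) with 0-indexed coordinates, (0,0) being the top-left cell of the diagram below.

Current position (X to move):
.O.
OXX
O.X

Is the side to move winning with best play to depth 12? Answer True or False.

p1 X@[.O./OXX/O.X]: (0,0)[XO./OXX/O.X]-1 (0,2)[.OX/OXX/O.X]+1* (2,1)[.O./OXX/OXX]-1
p2 O@[.OX/OXX/O.X] terminal -1; root [.O./OXX/O.X] d12

X winning at [.O./OXX/O.X]: True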